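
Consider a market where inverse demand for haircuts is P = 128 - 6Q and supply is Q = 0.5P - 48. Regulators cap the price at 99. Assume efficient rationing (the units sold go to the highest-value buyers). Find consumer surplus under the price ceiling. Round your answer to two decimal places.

36.75

Rewriting supply in inverse form: P = 96 + 2Q.
Without the control, 128 - 6Q = 96 + 2Q so Q* = 4 and P* = 104.
At the ceiling price 99, quantity supplied is (99 - 96)/2 = 1.5; supply is the short side, so Q = 1.5 trades at P = 99.
The demand price at Q = 1.5 is 119. CS is the trapezoid between demand and 99 over [0, 1.5]: (1/2)[(128 - 99) + (119 - 99)](1.5) = 36.75.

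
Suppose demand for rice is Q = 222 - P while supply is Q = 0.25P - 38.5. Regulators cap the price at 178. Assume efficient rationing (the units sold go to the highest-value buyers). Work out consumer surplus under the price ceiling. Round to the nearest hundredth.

246.00

Rewriting demand in inverse form: P = 222 - Q.
Rewriting supply in inverse form: P = 154 + 4Q.
Free-market equilibrium: 222 - Q = 154 + 4Q gives Q* = 13.6, P* = 208.4.
At the ceiling price 178, quantity supplied is (178 - 154)/4 = 6; supply is the short side, so Q = 6 trades at P = 178.
The demand price at Q = 6 is 216. CS is the trapezoid between demand and 178 over [0, 6]: (1/2)[(222 - 178) + (216 - 178)](6) = 246.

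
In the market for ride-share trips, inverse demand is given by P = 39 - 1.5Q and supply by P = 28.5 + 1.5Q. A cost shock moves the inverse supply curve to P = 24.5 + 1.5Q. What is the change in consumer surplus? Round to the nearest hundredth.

8.33

Initial equilibrium: Q_0 = 3.5, P_0 = 33.75; CS_0 = (1/2)(3.5)(5.25) = 9.1875, PS_0 = (1/2)(3.5)(5.25) = 9.1875.
New equilibrium: 39 - 1.5Q = 24.5 + 1.5Q gives Q_1 = 4.8333, P_1 = 31.75; CS_1 = 17.5208, PS_1 = 17.5208.
Change in consumer surplus = 17.5208 - 9.1875 = 8.3333.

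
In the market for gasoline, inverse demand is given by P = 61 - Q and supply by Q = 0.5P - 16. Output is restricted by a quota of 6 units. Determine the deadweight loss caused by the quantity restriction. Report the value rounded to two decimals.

Rewriting supply in inverse form: P = 32 + 2Q.
Unrestricted equilibrium: Q* = (61 - 32)/(1 + 2) = 9.6667.
At Q = 6 the demand price is 61 - (6) = 55 and the supply price is 32 + 2(6) = 44.
DWL = (1/2)(gap between curves at 6) x (Q* - 6) = (1/2)(11)(3.6667) = 20.1667.

20.17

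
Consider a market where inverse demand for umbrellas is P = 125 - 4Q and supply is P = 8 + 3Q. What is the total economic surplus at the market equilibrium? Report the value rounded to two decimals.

977.79

Setting demand equal to supply, 117 = 7Q, so Q* = 16.7143 and P* = 58.1429.
Total surplus is the full triangle between the curves from 0 to Q*: (1/2)(16.7143)(125 - 8) = 977.7857.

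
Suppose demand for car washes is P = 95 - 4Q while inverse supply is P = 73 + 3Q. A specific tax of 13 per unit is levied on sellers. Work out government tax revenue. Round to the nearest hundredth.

16.71

Without the tax, 95 - 4Q = 73 + 3Q so Q* = 3.1429 and P* = 82.4286.
With the tax, sellers need 13 more per unit: 95 - 4Q = 73 + 3Q + 13, so Q_t = 1.2857. Buyers pay P_b = 89.8571; sellers receive P_s = P_b - 13 = 76.8571.
Revenue is the tax times quantity traded: 13 x 1.2857 = 16.7143.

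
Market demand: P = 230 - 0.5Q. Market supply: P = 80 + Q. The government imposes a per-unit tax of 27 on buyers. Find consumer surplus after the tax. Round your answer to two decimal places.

Pre-tax equilibrium: 230 - 0.5Q = 80 + Q gives Q* = 100, P* = 180.
With the tax, buyers' net willingness to pay falls by 27: (230 - 27) - 0.5Q = 80 + Q, so Q_t = 82. Buyers pay P_b = 189; sellers receive P_s = P_b - 27 = 162.
Consumer surplus is the triangle under demand above P_b: (1/2)(82)(230 - 189) = 1681.

1681.00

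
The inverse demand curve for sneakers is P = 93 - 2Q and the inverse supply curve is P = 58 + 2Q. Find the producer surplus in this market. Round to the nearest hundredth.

76.56

Setting demand equal to supply, 35 = 4Q, so Q* = 8.75 and P* = 75.5.
The supply curve's price intercept is 58, so PS = (1/2)(Q*)(P* - 58) = (1/2)(8.75)(17.5) = 76.5625.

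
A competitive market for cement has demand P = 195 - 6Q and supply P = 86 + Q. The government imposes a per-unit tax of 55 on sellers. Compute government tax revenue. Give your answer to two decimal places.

Without the tax, 195 - 6Q = 86 + Q so Q* = 15.5714 and P* = 101.5714.
A tax on sellers shifts supply up by 55: 195 - 6Q = 86 + Q + 55, so Q_t = 7.7143. Buyers pay P_b = 148.7143; sellers receive P_s = P_b - 55 = 93.7143.
Tax revenue = t x Q_t = 55 x 7.7143 = 424.2857.

424.29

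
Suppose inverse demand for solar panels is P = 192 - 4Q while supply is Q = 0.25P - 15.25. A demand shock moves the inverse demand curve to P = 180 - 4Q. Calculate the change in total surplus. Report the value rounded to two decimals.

Rewriting supply in inverse form: P = 61 + 4Q.
Initial equilibrium: Q_0 = 16.375, P_0 = 126.5; CS_0 = (1/2)(16.375)(65.5) = 536.2812, PS_0 = (1/2)(16.375)(65.5) = 536.2812.
New equilibrium: 180 - 4Q = 61 + 4Q gives Q_1 = 14.875, P_1 = 120.5; CS_1 = 442.5312, PS_1 = 442.5312.
Change in total surplus = (442.5312 + 442.5312) - (536.2812 + 536.2812) = -187.5.

-187.50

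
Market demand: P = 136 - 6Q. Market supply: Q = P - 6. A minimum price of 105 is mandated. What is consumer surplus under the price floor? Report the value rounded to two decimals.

Rewriting supply in inverse form: P = 6 + Q.
Free-market equilibrium: 136 - 6Q = 6 + Q gives Q* = 18.5714, P* = 24.5714.
At the floor price 105, quantity demanded is (136 - 105)/6 = 5.1667; demand is the short side, so Q = 5.1667 trades at P = 105.
CS is the triangle under demand above 105: (1/2)(5.1667)(136 - 105) = 80.0833.

80.08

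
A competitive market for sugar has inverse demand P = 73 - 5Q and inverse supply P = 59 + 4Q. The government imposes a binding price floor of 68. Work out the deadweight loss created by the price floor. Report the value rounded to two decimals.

1.39

Free-market equilibrium: 73 - 5Q = 59 + 4Q gives Q* = 1.5556, P* = 65.2222.
At P = 68, buyers demand (73 - 68)/5 = 1 while sellers would supply more, so the quantity traded is 1 at price 68.
The lost-trades triangle has base Q* - 1 = 0.5556 and height equal to the gap between the curves at Q = 1, which is 68 - 63 = 5. DWL = (1/2)(0.5556)(5) = 1.3889.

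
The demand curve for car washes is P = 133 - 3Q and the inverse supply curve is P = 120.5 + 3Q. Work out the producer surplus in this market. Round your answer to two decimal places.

6.51

Equilibrium: 133 - 3Q = 120.5 + 3Q, so Q* = 2.0833 and P* = 126.75.
Producer surplus is the triangle above supply below P*: (1/2)(2.0833)(126.75 - 120.5) = (1/2)(2.0833)(6.25) = 6.5104.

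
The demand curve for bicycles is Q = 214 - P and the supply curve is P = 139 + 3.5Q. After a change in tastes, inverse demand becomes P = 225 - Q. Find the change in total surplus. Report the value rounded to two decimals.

196.78

Rewriting demand in inverse form: P = 214 - Q.
Initial equilibrium: Q_0 = 16.6667, P_0 = 197.3333; CS_0 = (1/2)(16.6667)(16.6667) = 138.8889, PS_0 = (1/2)(16.6667)(58.3333) = 486.1111.
New equilibrium: 225 - Q = 139 + 3.5Q gives Q_1 = 19.1111, P_1 = 205.8889; CS_1 = 182.6173, PS_1 = 639.1605.
Change in total surplus = (182.6173 + 639.1605) - (138.8889 + 486.1111) = 196.7778.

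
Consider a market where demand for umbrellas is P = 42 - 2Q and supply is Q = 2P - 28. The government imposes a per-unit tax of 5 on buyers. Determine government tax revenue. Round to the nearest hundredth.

46.00

Rewriting supply in inverse form: P = 14 + 0.5Q.
Without the tax, 42 - 2Q = 14 + 0.5Q so Q* = 11.2 and P* = 19.6.
A tax on buyers shifts demand down by 5: (42 - 5) - 2Q = 14 + 0.5Q, so Q_t = 9.2. Buyers pay P_b = 23.6; sellers receive P_s = P_b - 5 = 18.6.
Tax revenue = t x Q_t = 5 x 9.2 = 46.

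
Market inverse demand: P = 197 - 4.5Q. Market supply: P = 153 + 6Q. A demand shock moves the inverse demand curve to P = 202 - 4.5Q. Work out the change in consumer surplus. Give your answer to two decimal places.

Initial equilibrium: Q_0 = 4.1905, P_0 = 178.1429; CS_0 = (1/2)(4.1905)(18.8571) = 39.5102, PS_0 = (1/2)(4.1905)(25.1429) = 52.6803.
New equilibrium: 202 - 4.5Q = 153 + 6Q gives Q_1 = 4.6667, P_1 = 181; CS_1 = 49, PS_1 = 65.3333.
Change in consumer surplus = 49 - 39.5102 = 9.4898.

9.49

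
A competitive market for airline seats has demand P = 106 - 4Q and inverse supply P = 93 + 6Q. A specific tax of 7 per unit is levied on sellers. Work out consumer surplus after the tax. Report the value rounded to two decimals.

Pre-tax equilibrium: 106 - 4Q = 93 + 6Q gives Q* = 1.3, P* = 100.8.
With the tax, sellers need 7 more per unit: 106 - 4Q = 93 + 6Q + 7, so Q_t = 0.6. Buyers pay P_b = 103.6; sellers receive P_s = P_b - 7 = 96.6.
CS = (1/2)(Q_t)(106 - P_b) = (1/2)(0.6)(2.4) = 0.72.

0.72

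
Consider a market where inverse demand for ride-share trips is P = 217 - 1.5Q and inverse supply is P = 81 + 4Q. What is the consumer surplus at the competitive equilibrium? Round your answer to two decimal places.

Equilibrium: 217 - 1.5Q = 81 + 4Q, so Q* = 24.7273 and P* = 179.9091.
Consumer surplus is the triangle under demand above P*: (1/2)(24.7273)(217 - 179.9091) = (1/2)(24.7273)(37.0909) = 458.5785.

458.58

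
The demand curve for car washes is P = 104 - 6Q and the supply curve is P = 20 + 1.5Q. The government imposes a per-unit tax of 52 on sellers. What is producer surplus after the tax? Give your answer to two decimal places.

13.65

Without the tax, 104 - 6Q = 20 + 1.5Q so Q* = 11.2 and P* = 36.8.
With the tax, sellers need 52 more per unit: 104 - 6Q = 20 + 1.5Q + 52, so Q_t = 4.2667. Buyers pay P_b = 78.4; sellers receive P_s = P_b - 52 = 26.4.
PS = (1/2)(Q_t)(P_s - 20) = (1/2)(4.2667)(6.4) = 13.6533.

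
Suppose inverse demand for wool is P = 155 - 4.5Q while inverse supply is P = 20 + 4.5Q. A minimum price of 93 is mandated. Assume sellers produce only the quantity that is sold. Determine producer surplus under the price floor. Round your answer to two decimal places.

Without the control, 155 - 4.5Q = 20 + 4.5Q so Q* = 15 and P* = 87.5.
At the floor price 93, quantity demanded is (155 - 93)/4.5 = 13.7778; demand is the short side, so Q = 13.7778 trades at P = 93.
The supply price at Q = 13.7778 is 82. PS is the trapezoid between 93 and supply over [0, 13.7778]: (1/2)[(93 - 20) + (93 - 82)](13.7778) = 578.6667.

578.67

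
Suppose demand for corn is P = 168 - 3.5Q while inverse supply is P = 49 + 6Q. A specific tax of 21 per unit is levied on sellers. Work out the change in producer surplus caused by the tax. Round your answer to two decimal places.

-151.48

Pre-tax equilibrium: 168 - 3.5Q = 49 + 6Q gives Q* = 12.5263, P* = 124.1579.
With the tax, sellers need 21 more per unit: 168 - 3.5Q = 49 + 6Q + 21, so Q_t = 10.3158. Buyers pay P_b = 131.8947; sellers receive P_s = P_b - 21 = 110.8947.
Producers lose the trapezoid between P_s and P* out to Q_t plus the triangle from Q_t to Q*: change in PS = 319.2465 - 470.7258 = -151.4792.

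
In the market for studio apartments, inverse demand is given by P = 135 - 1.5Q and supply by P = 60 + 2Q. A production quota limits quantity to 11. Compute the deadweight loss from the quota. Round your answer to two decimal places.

190.32

Without the quota, 135 - 1.5Q = 60 + 2Q gives Q* = 21.4286.
At Q = 11 the demand price is 135 - 1.5(11) = 118.5 and the supply price is 60 + 2(11) = 82.
DWL = (1/2)(gap between curves at 11) x (Q* - 11) = (1/2)(36.5)(10.4286) = 190.3214.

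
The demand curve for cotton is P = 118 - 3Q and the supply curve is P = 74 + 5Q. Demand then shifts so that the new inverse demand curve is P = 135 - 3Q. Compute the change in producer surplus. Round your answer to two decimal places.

69.73

Initial equilibrium: Q_0 = 5.5, P_0 = 101.5; CS_0 = (1/2)(5.5)(16.5) = 45.375, PS_0 = (1/2)(5.5)(27.5) = 75.625.
New equilibrium: 135 - 3Q = 74 + 5Q gives Q_1 = 7.625, P_1 = 112.125; CS_1 = 87.2109, PS_1 = 145.3516.
Change in producer surplus = 145.3516 - 75.625 = 69.7266.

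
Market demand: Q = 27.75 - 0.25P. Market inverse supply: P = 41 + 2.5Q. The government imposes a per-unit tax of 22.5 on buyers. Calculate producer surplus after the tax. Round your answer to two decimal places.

66.75

Rewriting demand in inverse form: P = 111 - 4Q.
Without the tax, 111 - 4Q = 41 + 2.5Q so Q* = 10.7692 and P* = 67.9231.
A tax on buyers shifts demand down by 22.5: (111 - 22.5) - 4Q = 41 + 2.5Q, so Q_t = 7.3077. Buyers pay P_b = 81.7692; sellers receive P_s = P_b - 22.5 = 59.2692.
Producer surplus is the triangle above supply below P_s: (1/2)(7.3077)(59.2692 - 41) = 66.753.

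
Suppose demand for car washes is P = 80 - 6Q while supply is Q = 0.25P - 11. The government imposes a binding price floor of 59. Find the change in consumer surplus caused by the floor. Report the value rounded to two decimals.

-2.13

Rewriting supply in inverse form: P = 44 + 4Q.
Without the control, 80 - 6Q = 44 + 4Q so Q* = 3.6 and P* = 58.4.
At the floor price 59, quantity demanded is (80 - 59)/6 = 3.5; demand is the short side, so Q = 3.5 trades at P = 59.
CS goes from (1/2)(3.6)(21.6) = 38.88 to 36.75 (computed as (80 - 59)(3.5) - (1/2)(6)(3.5)^2), a change of -2.13.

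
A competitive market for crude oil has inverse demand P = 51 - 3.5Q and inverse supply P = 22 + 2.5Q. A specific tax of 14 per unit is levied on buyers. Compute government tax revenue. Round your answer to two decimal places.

Pre-tax equilibrium: 51 - 3.5Q = 22 + 2.5Q gives Q* = 4.8333, P* = 34.0833.
A tax on buyers shifts demand down by 14: (51 - 14) - 3.5Q = 22 + 2.5Q, so Q_t = 2.5. Buyers pay P_b = 42.25; sellers receive P_s = P_b - 14 = 28.25.
Revenue is the tax times quantity traded: 14 x 2.5 = 35.

35.00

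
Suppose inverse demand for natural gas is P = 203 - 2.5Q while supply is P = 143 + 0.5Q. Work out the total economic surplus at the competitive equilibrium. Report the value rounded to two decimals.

600.00

Setting demand equal to supply, 60 = 3Q, so Q* = 20 and P* = 153.
Total surplus is the full triangle between the curves from 0 to Q*: (1/2)(20)(203 - 143) = 600.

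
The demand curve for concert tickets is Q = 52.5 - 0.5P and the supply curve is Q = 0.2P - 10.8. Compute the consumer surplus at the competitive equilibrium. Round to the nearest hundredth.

53.08

Rewriting demand in inverse form: P = 105 - 2Q.
Rewriting supply in inverse form: P = 54 + 5Q.
Equilibrium: 105 - 2Q = 54 + 5Q, so Q* = 7.2857 and P* = 90.4286.
The demand choke price is 105, so CS = (1/2)(Q*)(105 - P*) = (1/2)(7.2857)(14.5714) = 53.0816.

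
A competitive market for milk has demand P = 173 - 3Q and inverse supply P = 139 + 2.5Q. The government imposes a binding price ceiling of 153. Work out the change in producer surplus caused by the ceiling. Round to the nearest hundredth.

Free-market equilibrium: 173 - 3Q = 139 + 2.5Q gives Q* = 6.1818, P* = 154.4545.
At P = 153, sellers supply (153 - 139)/2.5 = 5.6 while buyers want more, so the quantity traded is 5.6 at price 153.
PS goes from (1/2)(6.1818)(15.4545) = 47.7686 to 39.2 (computed as (153 - 139)(5.6) - (1/2)(2.5)(5.6)^2), a change of -8.5686.

-8.57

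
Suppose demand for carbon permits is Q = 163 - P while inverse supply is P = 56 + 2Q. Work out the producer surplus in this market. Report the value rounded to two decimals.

Rewriting demand in inverse form: P = 163 - Q.
Equilibrium: 163 - Q = 56 + 2Q, so Q* = 35.6667 and P* = 127.3333.
Producer surplus is the triangle above supply below P*: (1/2)(35.6667)(127.3333 - 56) = (1/2)(35.6667)(71.3333) = 1272.1111.

1272.11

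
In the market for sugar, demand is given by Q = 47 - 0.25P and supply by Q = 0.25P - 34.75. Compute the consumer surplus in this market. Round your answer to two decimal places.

Rewriting demand in inverse form: P = 188 - 4Q.
Rewriting supply in inverse form: P = 139 + 4Q.
Setting demand equal to supply, 49 = 8Q, so Q* = 6.125 and P* = 163.5.
Consumer surplus is the triangle under demand above P*: (1/2)(6.125)(188 - 163.5) = (1/2)(6.125)(24.5) = 75.0312.

75.03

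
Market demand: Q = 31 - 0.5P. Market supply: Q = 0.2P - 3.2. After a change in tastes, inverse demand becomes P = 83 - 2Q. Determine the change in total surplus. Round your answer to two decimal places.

169.50

Rewriting demand in inverse form: P = 62 - 2Q.
Rewriting supply in inverse form: P = 16 + 5Q.
Initial equilibrium: Q_0 = 6.5714, P_0 = 48.8571; CS_0 = (1/2)(6.5714)(13.1429) = 43.1837, PS_0 = (1/2)(6.5714)(32.8571) = 107.9592.
New equilibrium: 83 - 2Q = 16 + 5Q gives Q_1 = 9.5714, P_1 = 63.8571; CS_1 = 91.6122, PS_1 = 229.0306.
Change in total surplus = (91.6122 + 229.0306) - (43.1837 + 107.9592) = 169.5.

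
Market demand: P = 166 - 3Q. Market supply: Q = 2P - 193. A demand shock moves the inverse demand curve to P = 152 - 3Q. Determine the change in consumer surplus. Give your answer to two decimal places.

-214.29

Rewriting supply in inverse form: P = 96.5 + 0.5Q.
Initial equilibrium: Q_0 = 19.8571, P_0 = 106.4286; CS_0 = (1/2)(19.8571)(59.5714) = 591.4592, PS_0 = (1/2)(19.8571)(9.9286) = 98.5765.
New equilibrium: 152 - 3Q = 96.5 + 0.5Q gives Q_1 = 15.8571, P_1 = 104.4286; CS_1 = 377.1735, PS_1 = 62.8622.
Change in consumer surplus = 377.1735 - 591.4592 = -214.2857.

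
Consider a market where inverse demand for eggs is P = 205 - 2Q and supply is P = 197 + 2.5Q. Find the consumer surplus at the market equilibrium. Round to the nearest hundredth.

3.16

Set 205 - 2Q = 197 + 2.5Q, which gives 8 = 4.5Q, so Q* = 1.7778 and P* = 205 - 2(1.7778) = 201.4444.
CS is the area between the demand curve and P* from 0 to Q*: (1/2)(1.7778)(3.5556) = 3.1605.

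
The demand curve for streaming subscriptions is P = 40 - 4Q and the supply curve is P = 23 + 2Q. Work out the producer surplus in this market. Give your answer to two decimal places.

Setting demand equal to supply, 17 = 6Q, so Q* = 2.8333 and P* = 28.6667.
PS is the area between P* and the supply curve from 0 to Q*: (1/2)(2.8333)(5.6667) = 8.0278.

8.03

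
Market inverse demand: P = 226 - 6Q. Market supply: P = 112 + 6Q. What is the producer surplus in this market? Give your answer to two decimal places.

270.75

Setting demand equal to supply, 114 = 12Q, so Q* = 9.5 and P* = 169.
Producer surplus is the triangle above supply below P*: (1/2)(9.5)(169 - 112) = (1/2)(9.5)(57) = 270.75.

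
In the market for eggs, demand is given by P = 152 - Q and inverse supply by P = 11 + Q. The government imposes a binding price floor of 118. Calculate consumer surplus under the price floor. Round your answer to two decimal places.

Free-market equilibrium: 152 - Q = 11 + Q gives Q* = 70.5, P* = 81.5.
At P = 118, buyers demand (152 - 118)/1 = 34 while sellers would supply more, so the quantity traded is 34 at price 118.
CS is the triangle under demand above 118: (1/2)(34)(152 - 118) = 578.

578.00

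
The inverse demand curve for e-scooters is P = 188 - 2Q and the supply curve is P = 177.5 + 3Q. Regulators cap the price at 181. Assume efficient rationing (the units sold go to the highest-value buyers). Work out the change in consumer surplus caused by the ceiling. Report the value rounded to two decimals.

Without the control, 188 - 2Q = 177.5 + 3Q so Q* = 2.1 and P* = 183.8.
At the ceiling price 181, quantity supplied is (181 - 177.5)/3 = 1.1667; supply is the short side, so Q = 1.1667 trades at P = 181.
CS goes from (1/2)(2.1)(4.2) = 4.41 to 6.8056 (computed as (188 - 181)(1.1667) - (1/2)(2)(1.1667)^2), a change of 2.3956.

2.40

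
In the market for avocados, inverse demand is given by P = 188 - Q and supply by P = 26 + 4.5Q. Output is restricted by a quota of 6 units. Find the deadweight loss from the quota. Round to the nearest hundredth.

1512.82

Unrestricted equilibrium: Q* = (188 - 26)/(1 + 4.5) = 29.4545.
At Q = 6 the demand price is 188 - (6) = 182 and the supply price is 26 + 4.5(6) = 53.
DWL = (1/2)(gap between curves at 6) x (Q* - 6) = (1/2)(129)(23.4545) = 1512.8182.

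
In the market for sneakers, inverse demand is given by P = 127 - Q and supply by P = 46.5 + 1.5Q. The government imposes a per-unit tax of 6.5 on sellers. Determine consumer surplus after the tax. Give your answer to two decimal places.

438.08

Pre-tax equilibrium: 127 - Q = 46.5 + 1.5Q gives Q* = 32.2, P* = 94.8.
A tax on sellers shifts supply up by 6.5: 127 - Q = 46.5 + 1.5Q + 6.5, so Q_t = 29.6. Buyers pay P_b = 97.4; sellers receive P_s = P_b - 6.5 = 90.9.
CS = (1/2)(Q_t)(127 - P_b) = (1/2)(29.6)(29.6) = 438.08.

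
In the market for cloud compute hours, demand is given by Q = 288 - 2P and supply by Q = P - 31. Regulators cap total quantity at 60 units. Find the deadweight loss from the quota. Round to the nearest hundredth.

176.33

Rewriting demand in inverse form: P = 144 - 0.5Q.
Rewriting supply in inverse form: P = 31 + Q.
Unrestricted equilibrium: Q* = (144 - 31)/(0.5 + 1) = 75.3333.
At Q = 60 the demand price is 144 - 0.5(60) = 114 and the supply price is 31 + (60) = 91.
DWL = (1/2)(gap between curves at 60) x (Q* - 60) = (1/2)(23)(15.3333) = 176.3333.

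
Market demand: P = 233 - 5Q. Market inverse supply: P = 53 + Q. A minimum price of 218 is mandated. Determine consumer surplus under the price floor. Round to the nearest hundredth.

Free-market equilibrium: 233 - 5Q = 53 + Q gives Q* = 30, P* = 83.
At the floor price 218, quantity demanded is (233 - 218)/5 = 3; demand is the short side, so Q = 3 trades at P = 218.
CS is the triangle under demand above 218: (1/2)(3)(233 - 218) = 22.5.

22.50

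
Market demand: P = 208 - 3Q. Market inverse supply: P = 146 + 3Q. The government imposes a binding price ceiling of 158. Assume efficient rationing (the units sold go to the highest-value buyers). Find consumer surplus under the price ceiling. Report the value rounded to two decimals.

176.00

Without the control, 208 - 3Q = 146 + 3Q so Q* = 10.3333 and P* = 177.
At the ceiling price 158, quantity supplied is (158 - 146)/3 = 4; supply is the short side, so Q = 4 trades at P = 158.
The demand price at Q = 4 is 196. CS is the trapezoid between demand and 158 over [0, 4]: (1/2)[(208 - 158) + (196 - 158)](4) = 176.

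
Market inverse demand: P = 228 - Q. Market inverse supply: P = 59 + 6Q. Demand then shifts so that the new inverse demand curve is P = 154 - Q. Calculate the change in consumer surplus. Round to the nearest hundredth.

-199.35

Initial equilibrium: Q_0 = 24.1429, P_0 = 203.8571; CS_0 = (1/2)(24.1429)(24.1429) = 291.4388, PS_0 = (1/2)(24.1429)(144.8571) = 1748.6327.
New equilibrium: 154 - Q = 59 + 6Q gives Q_1 = 13.5714, P_1 = 140.4286; CS_1 = 92.0918, PS_1 = 552.551.
Change in consumer surplus = 92.0918 - 291.4388 = -199.3469.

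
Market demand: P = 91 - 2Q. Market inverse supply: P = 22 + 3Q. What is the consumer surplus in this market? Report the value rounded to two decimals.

190.44

Set 91 - 2Q = 22 + 3Q, which gives 69 = 5Q, so Q* = 13.8 and P* = 91 - 2(13.8) = 63.4.
CS is the area between the demand curve and P* from 0 to Q*: (1/2)(13.8)(27.6) = 190.44.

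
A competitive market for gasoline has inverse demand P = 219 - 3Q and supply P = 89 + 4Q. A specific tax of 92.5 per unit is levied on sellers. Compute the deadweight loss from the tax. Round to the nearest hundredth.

Without the tax, 219 - 3Q = 89 + 4Q so Q* = 18.5714 and P* = 163.2857.
With the tax, sellers need 92.5 more per unit: 219 - 3Q = 89 + 4Q + 92.5, so Q_t = 5.3571. Buyers pay P_b = 202.9286; sellers receive P_s = P_b - 92.5 = 110.4286.
The welfare triangle lost has base Q* - Q_t = 13.2143 and height t = 92.5, so DWL = (1/2)(13.2143)(92.5) = 611.1607.

611.16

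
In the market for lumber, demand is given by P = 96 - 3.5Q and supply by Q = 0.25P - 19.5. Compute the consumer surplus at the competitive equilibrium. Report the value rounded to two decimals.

10.08

Rewriting supply in inverse form: P = 78 + 4Q.
Equilibrium: 96 - 3.5Q = 78 + 4Q, so Q* = 2.4 and P* = 87.6.
The demand choke price is 96, so CS = (1/2)(Q*)(96 - P*) = (1/2)(2.4)(8.4) = 10.08.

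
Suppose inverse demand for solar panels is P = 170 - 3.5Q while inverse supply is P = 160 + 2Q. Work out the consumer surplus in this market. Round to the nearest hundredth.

Setting demand equal to supply, 10 = 5.5Q, so Q* = 1.8182 and P* = 163.6364.
Consumer surplus is the triangle under demand above P*: (1/2)(1.8182)(170 - 163.6364) = (1/2)(1.8182)(6.3636) = 5.7851.

5.79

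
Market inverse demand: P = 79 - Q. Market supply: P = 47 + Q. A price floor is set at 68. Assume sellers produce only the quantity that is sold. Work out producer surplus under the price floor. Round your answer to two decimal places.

Free-market equilibrium: 79 - Q = 47 + Q gives Q* = 16, P* = 63.
At the floor price 68, quantity demanded is (79 - 68)/1 = 11; demand is the short side, so Q = 11 trades at P = 68.
The supply price at Q = 11 is 58. PS is the trapezoid between 68 and supply over [0, 11]: (1/2)[(68 - 47) + (68 - 58)](11) = 170.5.

170.50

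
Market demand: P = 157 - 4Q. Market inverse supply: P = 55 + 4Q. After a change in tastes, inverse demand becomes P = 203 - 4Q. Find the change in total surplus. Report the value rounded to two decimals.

Initial equilibrium: Q_0 = 12.75, P_0 = 106; CS_0 = (1/2)(12.75)(51) = 325.125, PS_0 = (1/2)(12.75)(51) = 325.125.
New equilibrium: 203 - 4Q = 55 + 4Q gives Q_1 = 18.5, P_1 = 129; CS_1 = 684.5, PS_1 = 684.5.
Change in total surplus = (684.5 + 684.5) - (325.125 + 325.125) = 718.75.

718.75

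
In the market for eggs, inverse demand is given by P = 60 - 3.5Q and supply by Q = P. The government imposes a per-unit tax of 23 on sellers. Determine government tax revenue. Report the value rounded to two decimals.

189.11

Rewriting supply in inverse form: P = Q.
Pre-tax equilibrium: 60 - 3.5Q = Q gives Q* = 13.3333, P* = 13.3333.
With the tax, sellers need 23 more per unit: 60 - 3.5Q = Q + 23, so Q_t = 8.2222. Buyers pay P_b = 31.2222; sellers receive P_s = P_b - 23 = 8.2222.
Tax revenue = t x Q_t = 23 x 8.2222 = 189.1111.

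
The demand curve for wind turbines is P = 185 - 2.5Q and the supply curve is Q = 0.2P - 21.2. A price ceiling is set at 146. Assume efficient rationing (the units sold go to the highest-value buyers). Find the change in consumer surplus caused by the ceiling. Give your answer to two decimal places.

93.31

Rewriting supply in inverse form: P = 106 + 5Q.
Without the control, 185 - 2.5Q = 106 + 5Q so Q* = 10.5333 and P* = 158.6667.
At P = 146, sellers supply (146 - 106)/5 = 8 while buyers want more, so the quantity traded is 8 at price 146.
CS goes from (1/2)(10.5333)(26.3333) = 138.6889 to 232 (computed as (185 - 146)(8) - (1/2)(2.5)(8)^2), a change of 93.3111.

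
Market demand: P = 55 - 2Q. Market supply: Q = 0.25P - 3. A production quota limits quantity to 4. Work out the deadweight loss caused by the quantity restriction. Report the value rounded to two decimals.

Rewriting supply in inverse form: P = 12 + 4Q.
Unrestricted equilibrium: Q* = (55 - 12)/(2 + 4) = 7.1667.
At Q = 4 the demand price is 55 - 2(4) = 47 and the supply price is 12 + 4(4) = 28.
DWL = (1/2)(gap between curves at 4) x (Q* - 4) = (1/2)(19)(3.1667) = 30.0833.

30.08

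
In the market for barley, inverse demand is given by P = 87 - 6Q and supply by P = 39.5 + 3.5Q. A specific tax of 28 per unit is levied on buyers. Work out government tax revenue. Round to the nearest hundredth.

Pre-tax equilibrium: 87 - 6Q = 39.5 + 3.5Q gives Q* = 5, P* = 57.
A tax on buyers shifts demand down by 28: (87 - 28) - 6Q = 39.5 + 3.5Q, so Q_t = 2.0526. Buyers pay P_b = 74.6842; sellers receive P_s = P_b - 28 = 46.6842.
Tax revenue = t x Q_t = 28 x 2.0526 = 57.4737.

57.47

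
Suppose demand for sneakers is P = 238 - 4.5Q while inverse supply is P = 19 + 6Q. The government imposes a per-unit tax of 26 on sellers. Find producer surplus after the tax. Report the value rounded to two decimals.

Pre-tax equilibrium: 238 - 4.5Q = 19 + 6Q gives Q* = 20.8571, P* = 144.1429.
A tax on sellers shifts supply up by 26: 238 - 4.5Q = 19 + 6Q + 26, so Q_t = 18.381. Buyers pay P_b = 155.2857; sellers receive P_s = P_b - 26 = 129.2857.
Producer surplus is the triangle above supply below P_s: (1/2)(18.381)(129.2857 - 19) = 1013.5782.

1013.58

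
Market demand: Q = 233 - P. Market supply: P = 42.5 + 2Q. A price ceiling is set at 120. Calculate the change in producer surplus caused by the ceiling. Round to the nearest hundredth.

-2530.69

Rewriting demand in inverse form: P = 233 - Q.
Free-market equilibrium: 233 - Q = 42.5 + 2Q gives Q* = 63.5, P* = 169.5.
At the ceiling price 120, quantity supplied is (120 - 42.5)/2 = 38.75; supply is the short side, so Q = 38.75 trades at P = 120.
PS goes from (1/2)(63.5)(127) = 4032.25 to 1501.5625 (computed as (120 - 42.5)(38.75) - (1/2)(2)(38.75)^2), a change of -2530.6875.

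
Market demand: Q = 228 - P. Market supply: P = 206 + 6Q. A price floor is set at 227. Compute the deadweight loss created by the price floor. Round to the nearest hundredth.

Rewriting demand in inverse form: P = 228 - Q.
Free-market equilibrium: 228 - Q = 206 + 6Q gives Q* = 3.1429, P* = 224.8571.
At P = 227, buyers demand (228 - 227)/1 = 1 while sellers would supply more, so the quantity traded is 1 at price 227.
At Q = 1 the demand price is 227 and the supply price is 212. Deadweight loss is the triangle between the curves from 1 to 3.1429: (1/2)(227 - 212)(3.1429 - 1) = 16.0714.

16.07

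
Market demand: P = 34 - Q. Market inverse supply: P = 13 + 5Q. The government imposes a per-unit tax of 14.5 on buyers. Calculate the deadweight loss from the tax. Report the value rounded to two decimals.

17.52

Pre-tax equilibrium: 34 - Q = 13 + 5Q gives Q* = 3.5, P* = 30.5.
A tax on buyers shifts demand down by 14.5: (34 - 14.5) - Q = 13 + 5Q, so Q_t = 1.0833. Buyers pay P_b = 32.9167; sellers receive P_s = P_b - 14.5 = 18.4167.
The welfare triangle lost has base Q* - Q_t = 2.4167 and height t = 14.5, so DWL = (1/2)(2.4167)(14.5) = 17.5208.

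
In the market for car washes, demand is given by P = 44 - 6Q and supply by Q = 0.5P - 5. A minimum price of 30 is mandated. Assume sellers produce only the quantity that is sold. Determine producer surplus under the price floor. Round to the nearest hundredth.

41.22

Rewriting supply in inverse form: P = 10 + 2Q.
Without the control, 44 - 6Q = 10 + 2Q so Q* = 4.25 and P* = 18.5.
At the floor price 30, quantity demanded is (44 - 30)/6 = 2.3333; demand is the short side, so Q = 2.3333 trades at P = 30.
The supply price at Q = 2.3333 is 14.6667. PS is the trapezoid between 30 and supply over [0, 2.3333]: (1/2)[(30 - 10) + (30 - 14.6667)](2.3333) = 41.2222.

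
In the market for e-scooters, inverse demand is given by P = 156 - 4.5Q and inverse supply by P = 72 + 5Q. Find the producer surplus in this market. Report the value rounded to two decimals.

Setting demand equal to supply, 84 = 9.5Q, so Q* = 8.8421 and P* = 116.2105.
Producer surplus is the triangle above supply below P*: (1/2)(8.8421)(116.2105 - 72) = (1/2)(8.8421)(44.2105) = 195.4571.

195.46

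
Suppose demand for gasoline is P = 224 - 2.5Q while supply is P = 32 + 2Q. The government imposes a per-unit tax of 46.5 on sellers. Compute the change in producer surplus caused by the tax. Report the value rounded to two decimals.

-775.00

Pre-tax equilibrium: 224 - 2.5Q = 32 + 2Q gives Q* = 42.6667, P* = 117.3333.
A tax on sellers shifts supply up by 46.5: 224 - 2.5Q = 32 + 2Q + 46.5, so Q_t = 32.3333. Buyers pay P_b = 143.1667; sellers receive P_s = P_b - 46.5 = 96.6667.
PS falls from (1/2)(42.6667)(85.3333) = 1820.4444 to (1/2)(32.3333)(64.6667) = 1045.4444, a change of -775.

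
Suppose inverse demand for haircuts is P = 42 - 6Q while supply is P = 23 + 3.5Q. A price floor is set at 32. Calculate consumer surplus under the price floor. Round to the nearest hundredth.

Free-market equilibrium: 42 - 6Q = 23 + 3.5Q gives Q* = 2, P* = 30.
At the floor price 32, quantity demanded is (42 - 32)/6 = 1.6667; demand is the short side, so Q = 1.6667 trades at P = 32.
CS is the triangle under demand above 32: (1/2)(1.6667)(42 - 32) = 8.3333.

8.33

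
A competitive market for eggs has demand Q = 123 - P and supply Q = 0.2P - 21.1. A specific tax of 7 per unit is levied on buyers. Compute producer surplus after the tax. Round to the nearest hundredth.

7.66

Rewriting demand in inverse form: P = 123 - Q.
Rewriting supply in inverse form: P = 105.5 + 5Q.
Without the tax, 123 - Q = 105.5 + 5Q so Q* = 2.9167 and P* = 120.0833.
A tax on buyers shifts demand down by 7: (123 - 7) - Q = 105.5 + 5Q, so Q_t = 1.75. Buyers pay P_b = 121.25; sellers receive P_s = P_b - 7 = 114.25.
Producer surplus is the triangle above supply below P_s: (1/2)(1.75)(114.25 - 105.5) = 7.6562.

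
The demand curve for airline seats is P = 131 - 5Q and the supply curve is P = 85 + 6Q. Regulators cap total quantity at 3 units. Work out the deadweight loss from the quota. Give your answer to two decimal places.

Without the quota, 131 - 5Q = 85 + 6Q gives Q* = 4.1818.
At Q = 3 the demand price is 131 - 5(3) = 116 and the supply price is 85 + 6(3) = 103.
DWL = (1/2)(gap between curves at 3) x (Q* - 3) = (1/2)(13)(1.1818) = 7.6818.

7.68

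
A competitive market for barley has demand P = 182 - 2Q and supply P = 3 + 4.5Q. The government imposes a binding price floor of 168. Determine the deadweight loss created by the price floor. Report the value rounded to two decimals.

1370.94

Free-market equilibrium: 182 - 2Q = 3 + 4.5Q gives Q* = 27.5385, P* = 126.9231.
At P = 168, buyers demand (182 - 168)/2 = 7 while sellers would supply more, so the quantity traded is 7 at price 168.
The lost-trades triangle has base Q* - 7 = 20.5385 and height equal to the gap between the curves at Q = 7, which is 168 - 34.5 = 133.5. DWL = (1/2)(20.5385)(133.5) = 1370.9423.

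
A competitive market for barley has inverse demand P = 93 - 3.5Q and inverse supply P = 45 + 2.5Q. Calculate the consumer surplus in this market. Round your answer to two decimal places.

Setting demand equal to supply, 48 = 6Q, so Q* = 8 and P* = 65.
The demand choke price is 93, so CS = (1/2)(Q*)(93 - P*) = (1/2)(8)(28) = 112.

112.00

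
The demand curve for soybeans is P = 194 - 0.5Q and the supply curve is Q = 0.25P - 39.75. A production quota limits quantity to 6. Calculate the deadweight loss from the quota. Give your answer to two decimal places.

Rewriting supply in inverse form: P = 159 + 4Q.
Unrestricted equilibrium: Q* = (194 - 159)/(0.5 + 4) = 7.7778.
At Q = 6 the demand price is 194 - 0.5(6) = 191 and the supply price is 159 + 4(6) = 183.
DWL = (1/2)(gap between curves at 6) x (Q* - 6) = (1/2)(8)(1.7778) = 7.1111.

7.11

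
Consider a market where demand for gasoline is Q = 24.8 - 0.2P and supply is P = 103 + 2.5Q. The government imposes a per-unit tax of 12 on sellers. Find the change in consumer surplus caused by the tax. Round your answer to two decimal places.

-16.00

Rewriting demand in inverse form: P = 124 - 5Q.
Pre-tax equilibrium: 124 - 5Q = 103 + 2.5Q gives Q* = 2.8, P* = 110.
A tax on sellers shifts supply up by 12: 124 - 5Q = 103 + 2.5Q + 12, so Q_t = 1.2. Buyers pay P_b = 118; sellers receive P_s = P_b - 12 = 106.
CS falls from (1/2)(2.8)(14) = 19.6 to (1/2)(1.2)(6) = 3.6, a change of -16.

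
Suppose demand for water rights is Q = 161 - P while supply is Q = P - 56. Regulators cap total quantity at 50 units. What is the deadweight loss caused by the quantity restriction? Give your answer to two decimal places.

6.25

Rewriting demand in inverse form: P = 161 - Q.
Rewriting supply in inverse form: P = 56 + Q.
Without the quota, 161 - Q = 56 + Q gives Q* = 52.5.
At Q = 50 the demand price is 161 - (50) = 111 and the supply price is 56 + (50) = 106.
Deadweight loss is the triangle between the curves from 50 to 52.5: (1/2)(111 - 106)(52.5 - 50) = 6.25.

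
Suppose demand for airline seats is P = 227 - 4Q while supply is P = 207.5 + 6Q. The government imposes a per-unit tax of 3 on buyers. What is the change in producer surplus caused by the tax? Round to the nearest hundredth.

-3.24

Pre-tax equilibrium: 227 - 4Q = 207.5 + 6Q gives Q* = 1.95, P* = 219.2.
With the tax, buyers' net willingness to pay falls by 3: (227 - 3) - 4Q = 207.5 + 6Q, so Q_t = 1.65. Buyers pay P_b = 220.4; sellers receive P_s = P_b - 3 = 217.4.
Producers lose the trapezoid between P_s and P* out to Q_t plus the triangle from Q_t to Q*: change in PS = 8.1675 - 11.4075 = -3.24.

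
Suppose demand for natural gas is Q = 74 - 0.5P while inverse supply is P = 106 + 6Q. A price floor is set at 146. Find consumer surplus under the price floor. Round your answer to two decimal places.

1.00

Rewriting demand in inverse form: P = 148 - 2Q.
Free-market equilibrium: 148 - 2Q = 106 + 6Q gives Q* = 5.25, P* = 137.5.
At the floor price 146, quantity demanded is (148 - 146)/2 = 1; demand is the short side, so Q = 1 trades at P = 146.
CS is the triangle under demand above 146: (1/2)(1)(148 - 146) = 1.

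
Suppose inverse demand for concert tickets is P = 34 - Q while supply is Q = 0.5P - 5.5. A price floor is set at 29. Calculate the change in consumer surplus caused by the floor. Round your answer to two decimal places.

Rewriting supply in inverse form: P = 11 + 2Q.
Without the control, 34 - Q = 11 + 2Q so Q* = 7.6667 and P* = 26.3333.
At the floor price 29, quantity demanded is (34 - 29)/1 = 5; demand is the short side, so Q = 5 trades at P = 29.
CS goes from (1/2)(7.6667)(7.6667) = 29.3889 to 12.5 (computed as (34 - 29)(5) - (1/2)(1)(5)^2), a change of -16.8889.

-16.89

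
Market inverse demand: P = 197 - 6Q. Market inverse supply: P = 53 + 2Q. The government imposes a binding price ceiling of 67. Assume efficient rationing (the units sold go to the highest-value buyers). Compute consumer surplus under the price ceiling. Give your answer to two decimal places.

Without the control, 197 - 6Q = 53 + 2Q so Q* = 18 and P* = 89.
At P = 67, sellers supply (67 - 53)/2 = 7 while buyers want more, so the quantity traded is 7 at price 67.
The demand price at Q = 7 is 155. CS is the trapezoid between demand and 67 over [0, 7]: (1/2)[(197 - 67) + (155 - 67)](7) = 763.

763.00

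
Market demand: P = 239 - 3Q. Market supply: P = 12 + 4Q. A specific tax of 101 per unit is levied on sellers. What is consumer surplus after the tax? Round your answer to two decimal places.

Without the tax, 239 - 3Q = 12 + 4Q so Q* = 32.4286 and P* = 141.7143.
A tax on sellers shifts supply up by 101: 239 - 3Q = 12 + 4Q + 101, so Q_t = 18. Buyers pay P_b = 185; sellers receive P_s = P_b - 101 = 84.
CS = (1/2)(Q_t)(239 - P_b) = (1/2)(18)(54) = 486.

486.00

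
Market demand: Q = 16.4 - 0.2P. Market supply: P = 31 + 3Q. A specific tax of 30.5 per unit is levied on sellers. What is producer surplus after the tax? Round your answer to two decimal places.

9.85

Rewriting demand in inverse form: P = 82 - 5Q.
Pre-tax equilibrium: 82 - 5Q = 31 + 3Q gives Q* = 6.375, P* = 50.125.
A tax on sellers shifts supply up by 30.5: 82 - 5Q = 31 + 3Q + 30.5, so Q_t = 2.5625. Buyers pay P_b = 69.1875; sellers receive P_s = P_b - 30.5 = 38.6875.
PS = (1/2)(Q_t)(P_s - 31) = (1/2)(2.5625)(7.6875) = 9.8496.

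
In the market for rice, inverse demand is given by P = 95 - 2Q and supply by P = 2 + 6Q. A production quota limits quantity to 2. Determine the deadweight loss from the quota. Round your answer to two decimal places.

370.56

Without the quota, 95 - 2Q = 2 + 6Q gives Q* = 11.625.
At Q = 2 the demand price is 95 - 2(2) = 91 and the supply price is 2 + 6(2) = 14.
Deadweight loss is the triangle between the curves from 2 to 11.625: (1/2)(91 - 14)(11.625 - 2) = 370.5625.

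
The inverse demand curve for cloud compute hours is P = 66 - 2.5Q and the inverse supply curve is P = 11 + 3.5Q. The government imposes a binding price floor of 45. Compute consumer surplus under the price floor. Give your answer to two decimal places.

88.20

Free-market equilibrium: 66 - 2.5Q = 11 + 3.5Q gives Q* = 9.1667, P* = 43.0833.
At P = 45, buyers demand (66 - 45)/2.5 = 8.4 while sellers would supply more, so the quantity traded is 8.4 at price 45.
CS is the triangle under demand above 45: (1/2)(8.4)(66 - 45) = 88.2.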